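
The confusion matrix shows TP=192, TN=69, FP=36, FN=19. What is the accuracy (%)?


Accuracy = (TP+TN)/(TP+TN+FP+FN)
= (192+69)/(316)
= 261/316 = 82.59%

82.59%


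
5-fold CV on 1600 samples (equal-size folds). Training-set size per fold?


Fold size = 1600/5 = 320
Training per fold = 1600 - 320 = 1280

1280


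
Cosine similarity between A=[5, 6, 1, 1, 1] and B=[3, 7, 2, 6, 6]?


A·B = 5·3 + 6·7 + 1·2 + 1·6 + 1·6 = 71
‖A‖ = √64 = 8, ‖B‖ = √134 = 11.5758
cos = 71/(√64·√134) = 71/√8576 = 0.7667

0.7667


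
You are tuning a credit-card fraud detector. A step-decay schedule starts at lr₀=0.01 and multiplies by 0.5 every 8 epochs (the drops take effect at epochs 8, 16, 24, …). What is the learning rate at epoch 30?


n_drops = ⌊30/8⌋ = 3
lr = 0.01·0.5^3 = 0.01·0.125 = 0.00125

0.00125


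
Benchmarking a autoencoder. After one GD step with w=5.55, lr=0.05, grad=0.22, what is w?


w_new = w - α·∇
= 5.55 - 0.05·0.22
= 5.55 - 0.011
= 5.539

5.539


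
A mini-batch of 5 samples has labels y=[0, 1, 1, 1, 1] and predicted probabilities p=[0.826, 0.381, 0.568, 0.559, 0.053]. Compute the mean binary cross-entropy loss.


L[0] = -ln(1-0.826) = -ln(0.174) = 1.7487
L[1] = -ln(0.381) = 0.965
L[2] = -ln(0.568) = 0.5656
L[3] = -ln(0.559) = 0.5816
L[4] = -ln(0.053) = 2.9375
mean = (1.7487 + 0.965 + 0.5656 + 0.5816 + 2.9375)/5 = 1.3597

1.3597


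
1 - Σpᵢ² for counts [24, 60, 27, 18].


Probabilities: [24/129, 60/129, 27/129, 18/129] ≈ [0.186, 0.4651, 0.2093, 0.1395]
Σpᵢ² = (576 + 3600 + 729 + 324)/129² = 5229/16641
Gini = 1 - Σpᵢ² = 1 - 5229/16641 = 0.6858

0.6858


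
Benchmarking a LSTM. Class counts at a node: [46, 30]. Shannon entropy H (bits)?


Probabilities: [46/76, 30/76] ≈ [0.6053, 0.3947]
H = -((46/76)·log₂(46/76) + (30/76)·log₂(30/76))
  = 0.9678 bits

0.9678 bits


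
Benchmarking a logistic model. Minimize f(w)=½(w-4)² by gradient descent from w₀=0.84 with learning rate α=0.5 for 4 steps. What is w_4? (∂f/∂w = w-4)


step 1: grad = 0.84-4 = -3.16; w = 0.84 - 0.5·(-3.16) = 2.42
step 2: grad = 2.42-4 = -1.58; w = 2.42 - 0.5·(-1.58) = 3.21
step 3: grad = 3.21-4 = -0.79; w = 3.21 - 0.5·(-0.79) = 3.605
step 4: grad = 3.605-4 = -0.395; w = 3.605 - 0.5·(-0.395) = 3.8025

3.8025


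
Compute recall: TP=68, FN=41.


Recall = TP/(TP+FN)
= 68/(68+41)
= 68/109 = 62.39%

62.39%


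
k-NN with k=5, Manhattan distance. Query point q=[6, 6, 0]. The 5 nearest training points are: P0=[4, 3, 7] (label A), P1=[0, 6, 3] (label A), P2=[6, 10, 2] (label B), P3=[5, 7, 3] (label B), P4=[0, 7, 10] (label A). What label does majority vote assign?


d(q,P0) = 12  (label A)
d(q,P1) = 9  (label A)
d(q,P2) = 6  (label B)
d(q,P3) = 5  (label B)
d(q,P4) = 17  (label A)
Votes: A=3, B=2
Majority → A

A


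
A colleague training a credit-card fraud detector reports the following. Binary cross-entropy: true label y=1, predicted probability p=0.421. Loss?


BCE = -[y·ln(p) + (1-y)·ln(1-p)]
= -1·ln(0.421) - 0
= -ln(0.421) = 0.8651

0.8651


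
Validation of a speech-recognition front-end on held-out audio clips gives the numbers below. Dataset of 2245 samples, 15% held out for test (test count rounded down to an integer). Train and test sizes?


Test = ⌊2245·15/100⌋ = 336
Train = 2245 - 336 = 1909

Train: 1909, Test: 336


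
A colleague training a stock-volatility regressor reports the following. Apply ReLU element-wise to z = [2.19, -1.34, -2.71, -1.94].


ReLU(2.19) = max(0, 2.19) = 2.19
ReLU(-1.34) = max(0, -1.34) = 0.0
ReLU(-2.71) = max(0, -2.71) = 0.0
ReLU(-1.94) = max(0, -1.94) = 0.0
result = [2.19, 0.0, 0.0, 0.0]

[2.19, 0.0, 0.0, 0.0]


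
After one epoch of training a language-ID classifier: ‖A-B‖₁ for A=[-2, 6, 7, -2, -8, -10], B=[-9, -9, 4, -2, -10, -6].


d = |-2+ 9| + |6+ 9| + |7-4| + |-2+ 2| + |-8+ 10| + |-10+ 6|
  = 7 + 15 + 3 + 0 + 2 + 4
  = 31

31


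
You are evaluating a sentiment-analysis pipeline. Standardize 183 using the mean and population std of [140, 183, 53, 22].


μ = 99.5, σ = 64.7707
z = (183 - 99.5)/64.7707 = 1.2892

1.2892


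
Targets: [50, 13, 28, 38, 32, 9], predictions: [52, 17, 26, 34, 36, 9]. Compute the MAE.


Absolute errors: |50-52|=2, |13-17|=4, |28-26|=2, |38-34|=4, |32-36|=4, |9-9|=0
Sum = 16
MAE = 16/6 = 8/3

8/3


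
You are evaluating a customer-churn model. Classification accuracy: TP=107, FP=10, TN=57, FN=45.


Accuracy = (TP+TN)/(TP+TN+FP+FN)
= (107+57)/(219)
= 164/219 = 74.89%

74.89%


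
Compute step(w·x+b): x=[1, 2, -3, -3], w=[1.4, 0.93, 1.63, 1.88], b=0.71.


z = (1)·(1.4) + (2)·(0.93) + (-3)·(1.63) + (-3)·(1.88) + 0.71
  = -6.56
step(z) = 0 (z<0)

0


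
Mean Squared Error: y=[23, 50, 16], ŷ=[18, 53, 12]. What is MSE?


Squared errors: (23-18)²=25, (50-53)²=9, (16-12)²=16
Sum = 50
MSE = 50/3 = 50/3

50/3


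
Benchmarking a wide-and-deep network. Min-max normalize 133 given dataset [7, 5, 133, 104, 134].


min=5, max=134
(133-5)/(134-5) = 128/129 = 0.9922

0.9922


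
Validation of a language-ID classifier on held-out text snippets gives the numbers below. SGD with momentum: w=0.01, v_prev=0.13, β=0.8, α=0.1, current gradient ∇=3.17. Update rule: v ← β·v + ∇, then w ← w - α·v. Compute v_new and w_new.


v_new = 0.8·0.13 + 3.17 = 0.104 + 3.17 = 3.274
w_new = 0.01 - 0.1·3.274 = 0.01 - 0.3274 = -0.3174

v_new=3.274, w_new=-0.3174


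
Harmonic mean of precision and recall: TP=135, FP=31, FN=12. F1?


Precision = 135/166 = 0.8133
Recall = 135/147 = 0.9184
F1 = 2·P·R/(P+R) = 2·TP/(2·TP+FP+FN) = 270/(270+31+12) = 270/313 = 0.8626

0.8626


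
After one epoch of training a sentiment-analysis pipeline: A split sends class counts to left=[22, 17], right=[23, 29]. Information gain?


Parent = [45, 46], H_parent = 0.9999
H_left = 0.9881 (n=39), H_right = 0.9904 (n=52)
H_children = (39/91)·0.9881 + (52/91)·0.9904 = 0.9894
IG = 0.9999 - 0.9894 = 0.0105

0.0105


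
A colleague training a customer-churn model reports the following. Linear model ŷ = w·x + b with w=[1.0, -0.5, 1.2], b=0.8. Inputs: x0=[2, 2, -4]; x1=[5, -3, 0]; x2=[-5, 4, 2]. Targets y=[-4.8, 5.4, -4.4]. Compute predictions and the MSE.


ŷ0 = (1.0)·(2) + (-0.5)·(2) + (1.2)·(-4) + 0.8 = -3.0
ŷ1 = (1.0)·(5) + (-0.5)·(-3) + (1.2)·(0) + 0.8 = 7.3
ŷ2 = (1.0)·(-5) + (-0.5)·(4) + (1.2)·(2) + 0.8 = -3.8
errors² = [3.24, 3.61, 0.36]
MSE = 7.2100/3 = 2.4033

2.4033


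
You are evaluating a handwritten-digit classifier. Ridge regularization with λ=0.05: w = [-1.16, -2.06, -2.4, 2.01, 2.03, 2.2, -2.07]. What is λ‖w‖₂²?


‖w‖₂² = (-1.16)² + (-2.06)² + (-2.4)² + (2.01)² + (2.03)² + (2.2)² + (-2.07)²
     = 1.3456 + 4.2436 + 5.76 + 4.0401 + 4.1209 + 4.84 + 4.2849
     = 28.6351
λ·‖w‖₂² = 0.05·28.6351 = 1.431755

1.431755


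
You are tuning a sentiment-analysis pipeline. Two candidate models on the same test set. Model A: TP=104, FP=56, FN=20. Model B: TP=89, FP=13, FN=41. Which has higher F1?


Model A: P=104/160=0.65, R=104/124=0.8387, F1=2PR/(P+R)=2TP/(2TP+FP+FN)=208/284=0.7324
Model B: P=89/102=0.8725, R=89/130=0.6846, F1=2PR/(P+R)=2TP/(2TP+FP+FN)=178/232=0.7672
0.7324 < 0.7672 → Model B

Model B


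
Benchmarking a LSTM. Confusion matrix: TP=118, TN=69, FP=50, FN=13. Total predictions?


Total = TP + TN + FP + FN
= 118 + 69 + 50 + 13
= 250
(Predicted positive: 168, predicted negative: 82)

250


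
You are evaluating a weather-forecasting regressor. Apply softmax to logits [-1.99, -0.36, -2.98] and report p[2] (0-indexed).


Exponentials: e^-1.99=0.1367, e^-0.36=0.6977, e^-2.98=0.0508
Sum = 0.8852
Softmax = [0.1544, 0.7882, 0.0574]
p[2] = 0.0508/0.8852 = 0.0574

0.0574


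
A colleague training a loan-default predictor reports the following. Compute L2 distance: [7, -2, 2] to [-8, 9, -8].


d = √((7+ 8)² + (-2-9)² + (2+ 8)²)
  = √(225 + 121 + 100)
  = √446 = 21.1187

21.1187


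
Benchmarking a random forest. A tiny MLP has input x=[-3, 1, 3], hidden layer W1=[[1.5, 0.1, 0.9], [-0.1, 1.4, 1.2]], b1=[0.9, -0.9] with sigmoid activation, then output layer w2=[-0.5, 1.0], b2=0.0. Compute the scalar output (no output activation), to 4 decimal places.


z1[0] = (1.5)·(-3) + (0.1)·(1) + (0.9)·(3) + 0.9 = -0.8
z1[1] = (-0.1)·(-3) + (1.4)·(1) + (1.2)·(3) - 0.9 = 4.4
h = sigmoid(z1) = [0.31, 0.9879]
output = (-0.5)·(0.31) + (1.0)·(0.9879) + 0.0 = 0.8329

0.8329


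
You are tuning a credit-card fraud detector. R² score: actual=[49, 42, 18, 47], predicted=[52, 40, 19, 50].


ȳ = 39
SS_res = Σ(y-ŷ)² = 23
SS_tot = Σ(y-ȳ)² = 614
R² = 1 - SS_res/SS_tot = 1 - 0.0375 = 0.9625

0.9625


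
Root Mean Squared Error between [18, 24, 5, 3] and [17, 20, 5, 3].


MSE = 17/4 = 4.25
RMSE = √(17/4) = 2.0616

2.0616


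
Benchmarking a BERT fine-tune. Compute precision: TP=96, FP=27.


Precision = TP/(TP+FP)
= 96/(96+27)
= 96/123 = 78.05%

78.05%


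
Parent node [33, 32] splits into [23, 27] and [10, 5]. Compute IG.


Parent = [33, 32], H_parent = 0.9998
H_left = 0.9954 (n=50), H_right = 0.9183 (n=15)
H_children = (50/65)·0.9954 + (15/65)·0.9183 = 0.9776
IG = 0.9998 - 0.9776 = 0.0222

0.0222


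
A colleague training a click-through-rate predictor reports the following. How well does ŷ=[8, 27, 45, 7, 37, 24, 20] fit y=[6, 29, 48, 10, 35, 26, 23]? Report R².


ȳ = 25.2857
SS_res = Σ(y-ŷ)² = 43
SS_tot = Σ(y-ȳ)² = 1235.43
R² = 1 - SS_res/SS_tot = 1 - 0.0348 = 0.9652

0.9652


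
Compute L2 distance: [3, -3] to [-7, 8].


d = √((3+ 7)² + (-3-8)²)
  = √(100 + 121)
  = √221 = 14.8661

14.8661


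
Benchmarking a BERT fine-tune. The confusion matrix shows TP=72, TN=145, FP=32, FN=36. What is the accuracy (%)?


Accuracy = (TP+TN)/(TP+TN+FP+FN)
= (72+145)/(285)
= 217/285 = 76.14%

76.14%


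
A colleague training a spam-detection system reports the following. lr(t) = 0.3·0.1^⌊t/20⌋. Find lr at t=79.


n_drops = ⌊79/20⌋ = 3
lr = 0.3·0.1^3 = 0.3·0.001 = 0.0003

0.0003


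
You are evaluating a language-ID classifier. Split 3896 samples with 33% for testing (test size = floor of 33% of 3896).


Test = ⌊3896·33/100⌋ = 1285
Train = 3896 - 1285 = 2611

Train: 2611, Test: 1285


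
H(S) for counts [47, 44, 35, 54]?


Probabilities: [47/180, 44/180, 35/180, 54/180] ≈ [0.2611, 0.2444, 0.1944, 0.3]
H = -((47/180)·log₂(47/180) + (44/180)·log₂(44/180) + (35/180)·log₂(35/180) + (54/180)·log₂(54/180))
  = 1.9831 bits

1.9831 bits


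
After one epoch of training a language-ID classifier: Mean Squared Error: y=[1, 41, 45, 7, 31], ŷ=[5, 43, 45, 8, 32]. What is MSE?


Squared errors: (1-5)²=16, (41-43)²=4, (45-45)²=0, (7-8)²=1, (31-32)²=1
Sum = 22
MSE = 22/5 = 22/5

22/5


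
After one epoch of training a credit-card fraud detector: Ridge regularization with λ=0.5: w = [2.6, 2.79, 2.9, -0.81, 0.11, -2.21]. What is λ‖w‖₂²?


‖w‖₂² = (2.6)² + (2.79)² + (2.9)² + (-0.81)² + (0.11)² + (-2.21)²
     = 6.76 + 7.7841 + 8.41 + 0.6561 + 0.0121 + 4.8841
     = 28.5064
λ·‖w‖₂² = 0.5·28.5064 = 14.2532

14.2532


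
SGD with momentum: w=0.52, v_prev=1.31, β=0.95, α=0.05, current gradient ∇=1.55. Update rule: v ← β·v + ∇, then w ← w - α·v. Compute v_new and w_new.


v_new = 0.95·1.31 + 1.55 = 1.2445 + 1.55 = 2.7945
w_new = 0.52 - 0.05·2.7945 = 0.52 - 0.139725 = 0.380275

v_new=2.7945, w_new=0.380275


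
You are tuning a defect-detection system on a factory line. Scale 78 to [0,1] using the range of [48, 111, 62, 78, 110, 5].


min=5, max=111
(78-5)/(111-5) = 73/106 = 0.6887

0.6887


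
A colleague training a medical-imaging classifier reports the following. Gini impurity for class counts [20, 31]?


Probabilities: [20/51, 31/51] ≈ [0.3922, 0.6078]
Σpᵢ² = (400 + 961)/51² = 1361/2601
Gini = 1 - Σpᵢ² = 1 - 1361/2601 = 0.4767

0.4767


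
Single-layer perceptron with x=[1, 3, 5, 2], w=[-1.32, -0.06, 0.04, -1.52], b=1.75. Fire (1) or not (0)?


z = (1)·(-1.32) + (3)·(-0.06) + (5)·(0.04) + (2)·(-1.52) + 1.75
  = -2.59
step(z) = 0 (z<0)

0


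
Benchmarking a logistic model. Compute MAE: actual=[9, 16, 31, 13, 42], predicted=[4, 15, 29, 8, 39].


Absolute errors: |9-4|=5, |16-15|=1, |31-29|=2, |13-8|=5, |42-39|=3
Sum = 16
MAE = 16/5 = 16/5

16/5


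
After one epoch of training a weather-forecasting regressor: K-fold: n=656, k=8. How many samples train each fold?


Fold size = 656/8 = 82
Training per fold = 656 - 82 = 574

574


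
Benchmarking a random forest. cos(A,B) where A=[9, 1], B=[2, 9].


A·B = 9·2 + 1·9 = 27
‖A‖ = √82 = 9.0554, ‖B‖ = √85 = 9.2195
cos = 27/(√82·√85) = 27/√6970 = 0.3234

0.3234


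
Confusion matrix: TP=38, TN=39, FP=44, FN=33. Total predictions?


Total = TP + TN + FP + FN
= 38 + 39 + 44 + 33
= 154
(Predicted positive: 82, predicted negative: 72)

154


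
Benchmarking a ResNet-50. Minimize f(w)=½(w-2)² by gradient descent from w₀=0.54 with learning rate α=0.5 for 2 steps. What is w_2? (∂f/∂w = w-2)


step 1: grad = 0.54-2 = -1.46; w = 0.54 - 0.5·(-1.46) = 1.27
step 2: grad = 1.27-2 = -0.73; w = 1.27 - 0.5·(-0.73) = 1.635

1.635


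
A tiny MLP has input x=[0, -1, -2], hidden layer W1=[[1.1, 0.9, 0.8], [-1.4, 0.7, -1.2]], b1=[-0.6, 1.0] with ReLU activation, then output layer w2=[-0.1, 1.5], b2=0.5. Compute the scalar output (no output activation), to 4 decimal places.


z1[0] = (1.1)·(0) + (0.9)·(-1) + (0.8)·(-2) - 0.6 = -3.1
z1[1] = (-1.4)·(0) + (0.7)·(-1) + (-1.2)·(-2) + 1.0 = 2.7
h = ReLU(z1) = [0.0, 2.7]
output = (-0.1)·(0.0) + (1.5)·(2.7) + 0.5 = 4.55

4.55


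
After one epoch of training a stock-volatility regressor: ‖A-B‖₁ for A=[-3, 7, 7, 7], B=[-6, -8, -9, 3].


d = |-3+ 6| + |7+ 8| + |7+ 9| + |7-3|
  = 3 + 15 + 16 + 4
  = 38

38


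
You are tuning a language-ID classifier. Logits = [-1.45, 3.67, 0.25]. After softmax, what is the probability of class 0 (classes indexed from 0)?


Exponentials: e^-1.45=0.2346, e^3.67=39.2519, e^0.25=1.284
Sum = 40.7705
Softmax = [0.0058, 0.9628, 0.0315]
p[0] = 0.2346/40.7705 = 0.0058

0.0058


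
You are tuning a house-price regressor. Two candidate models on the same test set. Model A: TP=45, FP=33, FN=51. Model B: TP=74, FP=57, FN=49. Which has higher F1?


Model A: P=45/78=0.5769, R=45/96=0.4688, F1=2PR/(P+R)=2TP/(2TP+FP+FN)=90/174=0.5172
Model B: P=74/131=0.5649, R=74/123=0.6016, F1=2PR/(P+R)=2TP/(2TP+FP+FN)=148/254=0.5827
0.5172 < 0.5827 → Model B

Model B


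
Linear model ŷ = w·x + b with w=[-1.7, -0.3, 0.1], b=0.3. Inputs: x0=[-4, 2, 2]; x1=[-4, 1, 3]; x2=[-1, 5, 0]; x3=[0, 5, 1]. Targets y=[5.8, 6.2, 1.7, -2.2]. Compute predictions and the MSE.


ŷ0 = (-1.7)·(-4) + (-0.3)·(2) + (0.1)·(2) + 0.3 = 6.7
ŷ1 = (-1.7)·(-4) + (-0.3)·(1) + (0.1)·(3) + 0.3 = 7.1
ŷ2 = (-1.7)·(-1) + (-0.3)·(5) + (0.1)·(0) + 0.3 = 0.5
ŷ3 = (-1.7)·(0) + (-0.3)·(5) + (0.1)·(1) + 0.3 = -1.1
errors² = [0.81, 0.81, 1.44, 1.21]
MSE = 4.2700/4 = 1.0675

1.0675


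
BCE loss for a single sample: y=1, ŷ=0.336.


BCE = -[y·ln(p) + (1-y)·ln(1-p)]
= -1·ln(0.336) - 0
= -ln(0.336) = 1.0906

1.0906


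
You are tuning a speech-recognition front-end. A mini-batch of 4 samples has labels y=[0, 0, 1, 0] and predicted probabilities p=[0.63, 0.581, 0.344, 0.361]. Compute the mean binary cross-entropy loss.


L[0] = -ln(1-0.63) = -ln(0.37) = 0.9943
L[1] = -ln(1-0.581) = -ln(0.419) = 0.8699
L[2] = -ln(0.344) = 1.0671
L[3] = -ln(1-0.361) = -ln(0.639) = 0.4479
mean = (0.9943 + 0.8699 + 1.0671 + 0.4479)/4 = 0.8448

0.8448


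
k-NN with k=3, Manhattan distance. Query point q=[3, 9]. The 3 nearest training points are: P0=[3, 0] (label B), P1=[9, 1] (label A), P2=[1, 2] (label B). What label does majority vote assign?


d(q,P0) = 9  (label B)
d(q,P1) = 14  (label A)
d(q,P2) = 9  (label B)
Votes: A=1, B=2
Majority → B

B


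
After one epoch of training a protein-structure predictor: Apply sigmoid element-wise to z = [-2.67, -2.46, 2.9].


σ(-2.67) = 1/(1+e^2.67) = 0.0648
σ(-2.46) = 1/(1+e^2.46) = 0.0787
σ(2.9) = 1/(1+e^-2.9) = 0.9478
result = [0.0648, 0.0787, 0.9478]

[0.0648, 0.0787, 0.9478]


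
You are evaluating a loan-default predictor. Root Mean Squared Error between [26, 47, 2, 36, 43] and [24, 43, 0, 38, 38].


MSE = 53/5 = 10.6
RMSE = √(53/5) = 3.2558

3.2558


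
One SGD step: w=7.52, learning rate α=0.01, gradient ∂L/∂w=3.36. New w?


w_new = w - α·∇
= 7.52 - 0.01·3.36
= 7.52 - 0.0336
= 7.4864

7.4864


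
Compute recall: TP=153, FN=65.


Recall = TP/(TP+FN)
= 153/(153+65)
= 153/218 = 70.18%

70.18%


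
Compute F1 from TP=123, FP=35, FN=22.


Precision = 123/158 = 0.7785
Recall = 123/145 = 0.8483
F1 = 2·P·R/(P+R) = 2·TP/(2·TP+FP+FN) = 246/(246+35+22) = 246/303 = 0.8119

0.8119


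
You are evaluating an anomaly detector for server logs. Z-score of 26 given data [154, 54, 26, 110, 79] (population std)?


μ = 84.6, σ = 44.4144
z = (26 - 84.6)/44.4144 = -1.3194

-1.3194


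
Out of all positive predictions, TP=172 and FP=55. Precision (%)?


Precision = TP/(TP+FP)
= 172/(172+55)
= 172/227 = 75.77%

75.77%


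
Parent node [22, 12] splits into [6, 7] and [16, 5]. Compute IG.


Parent = [22, 12], H_parent = 0.9367
H_left = 0.9957 (n=13), H_right = 0.7919 (n=21)
H_children = (13/34)·0.9957 + (21/34)·0.7919 = 0.8698
IG = 0.9367 - 0.8698 = 0.0669

0.0669


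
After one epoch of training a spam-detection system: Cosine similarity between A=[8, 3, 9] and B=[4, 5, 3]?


A·B = 8·4 + 3·5 + 9·3 = 74
‖A‖ = √154 = 12.4097, ‖B‖ = √50 = 7.0711
cos = 74/(√154·√50) = 74/√7700 = 0.8433

0.8433


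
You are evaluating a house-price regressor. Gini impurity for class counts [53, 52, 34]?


Probabilities: [53/139, 52/139, 34/139] ≈ [0.3813, 0.3741, 0.2446]
Σpᵢ² = (2809 + 2704 + 1156)/139² = 6669/19321
Gini = 1 - Σpᵢ² = 1 - 6669/19321 = 0.6548

0.6548


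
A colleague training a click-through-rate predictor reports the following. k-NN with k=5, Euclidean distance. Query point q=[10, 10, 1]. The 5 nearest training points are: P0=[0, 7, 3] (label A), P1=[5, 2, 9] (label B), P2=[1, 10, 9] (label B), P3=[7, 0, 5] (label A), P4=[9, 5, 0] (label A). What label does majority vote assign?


d(q,P0) = 10.6301  (label A)
d(q,P1) = 12.3693  (label B)
d(q,P2) = 12.0416  (label B)
d(q,P3) = 11.1803  (label A)
d(q,P4) = 5.1962  (label A)
Votes: A=3, B=2
Majority → A

A


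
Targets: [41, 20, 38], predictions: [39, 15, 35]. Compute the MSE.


Squared errors: (41-39)²=4, (20-15)²=25, (38-35)²=9
Sum = 38
MSE = 38/3 = 38/3

38/3


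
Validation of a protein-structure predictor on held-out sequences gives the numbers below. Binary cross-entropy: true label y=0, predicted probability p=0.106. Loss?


BCE = -[y·ln(p) + (1-y)·ln(1-p)]
= -0 - 1·ln(1-0.106)
= -ln(0.894) = 0.112

0.112


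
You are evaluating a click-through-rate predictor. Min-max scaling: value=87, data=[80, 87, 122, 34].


min=34, max=122
(87-34)/(122-34) = 53/88 = 0.6023

0.6023


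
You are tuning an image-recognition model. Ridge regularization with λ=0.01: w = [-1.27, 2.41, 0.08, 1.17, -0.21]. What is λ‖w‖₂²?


‖w‖₂² = (-1.27)² + (2.41)² + (0.08)² + (1.17)² + (-0.21)²
     = 1.6129 + 5.8081 + 0.0064 + 1.3689 + 0.0441
     = 8.8404
λ·‖w‖₂² = 0.01·8.8404 = 0.088404

0.088404


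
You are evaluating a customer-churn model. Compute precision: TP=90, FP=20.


Precision = TP/(TP+FP)
= 90/(90+20)
= 90/110 = 81.82%

81.82%


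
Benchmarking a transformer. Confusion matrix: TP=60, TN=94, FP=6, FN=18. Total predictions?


Total = TP + TN + FP + FN
= 60 + 94 + 6 + 18
= 178
(Predicted positive: 66, predicted negative: 112)

178


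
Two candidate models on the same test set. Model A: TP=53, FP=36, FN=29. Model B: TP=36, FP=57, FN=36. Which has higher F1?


Model A: P=53/89=0.5955, R=53/82=0.6463, F1=2PR/(P+R)=2TP/(2TP+FP+FN)=106/171=0.6199
Model B: P=36/93=0.3871, R=36/72=0.5, F1=2PR/(P+R)=2TP/(2TP+FP+FN)=72/165=0.4364
0.6199 > 0.4364 → Model A

Model A


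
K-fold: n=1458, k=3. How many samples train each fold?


Fold size = 1458/3 = 486
Training per fold = 1458 - 486 = 972

972


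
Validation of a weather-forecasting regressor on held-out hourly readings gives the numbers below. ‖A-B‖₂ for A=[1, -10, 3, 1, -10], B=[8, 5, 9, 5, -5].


d = √((1-8)² + (-10-5)² + (3-9)² + (1-5)² + (-10+ 5)²)
  = √(49 + 225 + 36 + 16 + 25)
  = √351 = 18.735

18.735


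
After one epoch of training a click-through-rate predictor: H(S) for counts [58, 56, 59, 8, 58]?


Probabilities: [58/239, 56/239, 59/239, 8/239, 58/239] ≈ [0.2427, 0.2343, 0.2469, 0.0335, 0.2427]
H = -((58/239)·log₂(58/239) + (56/239)·log₂(56/239) + (59/239)·log₂(59/239) + (8/239)·log₂(8/239) + (58/239)·log₂(58/239))
  = 2.1443 bits

2.1443 bits


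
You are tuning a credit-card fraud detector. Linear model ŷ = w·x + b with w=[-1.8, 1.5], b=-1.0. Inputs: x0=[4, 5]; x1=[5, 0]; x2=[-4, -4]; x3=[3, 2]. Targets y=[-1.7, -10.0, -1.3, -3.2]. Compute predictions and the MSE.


ŷ0 = (-1.8)·(4) + (1.5)·(5) - 1.0 = -0.7
ŷ1 = (-1.8)·(5) + (1.5)·(0) - 1.0 = -10.0
ŷ2 = (-1.8)·(-4) + (1.5)·(-4) - 1.0 = 0.2
ŷ3 = (-1.8)·(3) + (1.5)·(2) - 1.0 = -3.4
errors² = [1.0, 0.0, 2.25, 0.04]
MSE = 3.2900/4 = 0.8225

0.8225


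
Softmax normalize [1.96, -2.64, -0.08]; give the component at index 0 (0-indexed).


Exponentials: e^1.96=7.0993, e^-2.64=0.0714, e^-0.08=0.9231
Sum = 8.0938
Softmax = [0.8771, 0.0088, 0.1141]
p[0] = 7.0993/8.0938 = 0.8771

0.8771


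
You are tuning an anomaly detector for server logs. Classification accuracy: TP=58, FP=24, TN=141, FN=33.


Accuracy = (TP+TN)/(TP+TN+FP+FN)
= (58+141)/(256)
= 199/256 = 77.73%

77.73%


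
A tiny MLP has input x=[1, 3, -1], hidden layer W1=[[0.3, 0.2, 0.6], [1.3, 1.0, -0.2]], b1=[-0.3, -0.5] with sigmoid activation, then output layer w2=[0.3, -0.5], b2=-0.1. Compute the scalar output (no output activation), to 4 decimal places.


z1[0] = (0.3)·(1) + (0.2)·(3) + (0.6)·(-1) - 0.3 = 0.0
z1[1] = (1.3)·(1) + (1.0)·(3) + (-0.2)·(-1) - 0.5 = 4.0
h = sigmoid(z1) = [0.5, 0.982]
output = (0.3)·(0.5) + (-0.5)·(0.982) - 0.1 = -0.441

-0.441


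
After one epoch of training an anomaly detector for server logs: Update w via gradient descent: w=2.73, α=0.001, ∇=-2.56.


w_new = w - α·∇
= 2.73 - 0.001·-2.56
= 2.73 + 0.00256
= 2.73256

2.73256


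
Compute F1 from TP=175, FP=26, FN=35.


Precision = 175/201 = 0.8706
Recall = 175/210 = 0.8333
F1 = 2·P·R/(P+R) = 2·TP/(2·TP+FP+FN) = 350/(350+26+35) = 350/411 = 0.8516

0.8516


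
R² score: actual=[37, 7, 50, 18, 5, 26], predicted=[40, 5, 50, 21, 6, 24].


ȳ = 23.8333
SS_res = Σ(y-ŷ)² = 27
SS_tot = Σ(y-ȳ)² = 1534.83
R² = 1 - SS_res/SS_tot = 1 - 0.0176 = 0.9824

0.9824


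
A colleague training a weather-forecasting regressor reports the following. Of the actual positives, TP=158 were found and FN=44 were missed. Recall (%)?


Recall = TP/(TP+FN)
= 158/(158+44)
= 158/202 = 78.22%

78.22%


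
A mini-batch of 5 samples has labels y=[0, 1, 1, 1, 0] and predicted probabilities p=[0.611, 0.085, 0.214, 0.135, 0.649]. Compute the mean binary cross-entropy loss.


L[0] = -ln(1-0.611) = -ln(0.389) = 0.9442
L[1] = -ln(0.085) = 2.4651
L[2] = -ln(0.214) = 1.5418
L[3] = -ln(0.135) = 2.0025
L[4] = -ln(1-0.649) = -ln(0.351) = 1.047
mean = (0.9442 + 2.4651 + 1.5418 + 2.0025 + 1.047)/5 = 1.6001

1.6001


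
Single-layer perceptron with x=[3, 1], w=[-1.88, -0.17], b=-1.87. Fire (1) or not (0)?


z = (3)·(-1.88) + (1)·(-0.17) - 1.87
  = -7.68
step(z) = 0 (z<0)

0


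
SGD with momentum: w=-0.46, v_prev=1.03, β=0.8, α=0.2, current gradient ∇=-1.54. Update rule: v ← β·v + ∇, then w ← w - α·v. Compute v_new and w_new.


v_new = 0.8·1.03 - 1.54 = 0.824 - 1.54 = -0.716
w_new = -0.46 - 0.2·-0.716 = -0.46 + 0.1432 = -0.3168

v_new=-0.716, w_new=-0.3168


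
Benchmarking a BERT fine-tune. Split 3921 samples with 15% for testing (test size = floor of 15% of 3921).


Test = ⌊3921·15/100⌋ = 588
Train = 3921 - 588 = 3333

Train: 3333, Test: 588


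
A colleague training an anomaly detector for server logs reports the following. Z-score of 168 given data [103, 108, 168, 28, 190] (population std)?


μ = 119.4, σ = 56.7436
z = (168 - 119.4)/56.7436 = 0.8565

0.8565


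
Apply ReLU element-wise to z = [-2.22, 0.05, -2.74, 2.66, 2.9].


ReLU(-2.22) = max(0, -2.22) = 0.0
ReLU(0.05) = max(0, 0.05) = 0.05
ReLU(-2.74) = max(0, -2.74) = 0.0
ReLU(2.66) = max(0, 2.66) = 2.66
ReLU(2.9) = max(0, 2.9) = 2.9
result = [0.0, 0.05, 0.0, 2.66, 2.9]

[0.0, 0.05, 0.0, 2.66, 2.9]


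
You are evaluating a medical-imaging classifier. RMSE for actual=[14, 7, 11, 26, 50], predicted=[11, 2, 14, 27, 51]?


MSE = 45/5 = 9
RMSE = √(45/5) = 3.0

3.0


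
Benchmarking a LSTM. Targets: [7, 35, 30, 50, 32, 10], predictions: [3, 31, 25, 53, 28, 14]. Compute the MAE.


Absolute errors: |7-3|=4, |35-31|=4, |30-25|=5, |50-53|=3, |32-28|=4, |10-14|=4
Sum = 24
MAE = 24/6 = 4

4


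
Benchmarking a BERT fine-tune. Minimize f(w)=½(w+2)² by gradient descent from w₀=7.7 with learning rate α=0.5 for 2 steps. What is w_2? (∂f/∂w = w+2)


step 1: grad = 7.7+2 = 9.7; w = 7.7 - 0.5·(9.7) = 2.85
step 2: grad = 2.85+2 = 4.85; w = 2.85 - 0.5·(4.85) = 0.425

0.425


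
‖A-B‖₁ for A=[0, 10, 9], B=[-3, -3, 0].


d = |0+ 3| + |10+ 3| + |9-0|
  = 3 + 13 + 9
  = 25

25


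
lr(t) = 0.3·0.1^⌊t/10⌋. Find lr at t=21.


n_drops = ⌊21/10⌋ = 2
lr = 0.3·0.1^2 = 0.3·0.01 = 0.003

0.003


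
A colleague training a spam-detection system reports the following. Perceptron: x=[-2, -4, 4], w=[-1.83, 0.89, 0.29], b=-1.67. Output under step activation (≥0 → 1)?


z = (-2)·(-1.83) + (-4)·(0.89) + (4)·(0.29) - 1.67
  = -0.41
step(z) = 0 (z<0)

0


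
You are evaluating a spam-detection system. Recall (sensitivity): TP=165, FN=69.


Recall = TP/(TP+FN)
= 165/(165+69)
= 165/234 = 70.51%

70.51%


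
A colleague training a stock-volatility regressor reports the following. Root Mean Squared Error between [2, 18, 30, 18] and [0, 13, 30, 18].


MSE = 29/4 = 7.25
RMSE = √(29/4) = 2.6926

2.6926


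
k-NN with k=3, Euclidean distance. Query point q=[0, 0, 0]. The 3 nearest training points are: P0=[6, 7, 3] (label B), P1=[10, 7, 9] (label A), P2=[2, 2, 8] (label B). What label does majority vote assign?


d(q,P0) = 9.6954  (label B)
d(q,P1) = 15.1658  (label A)
d(q,P2) = 8.4853  (label B)
Votes: A=1, B=2
Majority → B

B


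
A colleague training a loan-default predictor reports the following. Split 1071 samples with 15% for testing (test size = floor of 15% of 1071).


Test = ⌊1071·15/100⌋ = 160
Train = 1071 - 160 = 911

Train: 911, Test: 160


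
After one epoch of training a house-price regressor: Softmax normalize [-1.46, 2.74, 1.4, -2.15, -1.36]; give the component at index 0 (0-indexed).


Exponentials: e^-1.46=0.2322, e^2.74=15.487, e^1.4=4.0552, e^-2.15=0.1165, e^-1.36=0.2567
Sum = 20.1476
Softmax = [0.0115, 0.7687, 0.2013, 0.0058, 0.0127]
p[0] = 0.2322/20.1476 = 0.0115

0.0115


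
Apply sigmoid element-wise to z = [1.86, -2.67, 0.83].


σ(1.86) = 1/(1+e^-1.86) = 0.8653
σ(-2.67) = 1/(1+e^2.67) = 0.0648
σ(0.83) = 1/(1+e^-0.83) = 0.6964
result = [0.8653, 0.0648, 0.6964]

[0.8653, 0.0648, 0.6964]


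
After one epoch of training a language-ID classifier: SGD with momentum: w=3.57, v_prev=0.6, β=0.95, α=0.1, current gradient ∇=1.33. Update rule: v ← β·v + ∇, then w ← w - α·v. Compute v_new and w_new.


v_new = 0.95·0.6 + 1.33 = 0.57 + 1.33 = 1.9
w_new = 3.57 - 0.1·1.9 = 3.57 - 0.19 = 3.38

v_new=1.9, w_new=3.38


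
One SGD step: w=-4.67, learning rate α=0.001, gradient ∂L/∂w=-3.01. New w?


w_new = w - α·∇
= -4.67 - 0.001·-3.01
= -4.67 + 0.00301
= -4.66699

-4.66699


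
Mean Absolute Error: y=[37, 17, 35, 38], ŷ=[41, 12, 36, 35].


Absolute errors: |37-41|=4, |17-12|=5, |35-36|=1, |38-35|=3
Sum = 13
MAE = 13/4 = 13/4

13/4


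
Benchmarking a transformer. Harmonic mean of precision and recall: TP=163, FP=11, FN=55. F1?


Precision = 163/174 = 0.9368
Recall = 163/218 = 0.7477
F1 = 2·P·R/(P+R) = 2·TP/(2·TP+FP+FN) = 326/(326+11+55) = 326/392 = 0.8316

0.8316


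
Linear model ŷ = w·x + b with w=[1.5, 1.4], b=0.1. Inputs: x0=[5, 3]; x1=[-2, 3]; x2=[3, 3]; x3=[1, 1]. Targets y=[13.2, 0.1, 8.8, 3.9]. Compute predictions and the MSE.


ŷ0 = (1.5)·(5) + (1.4)·(3) + 0.1 = 11.8
ŷ1 = (1.5)·(-2) + (1.4)·(3) + 0.1 = 1.3
ŷ2 = (1.5)·(3) + (1.4)·(3) + 0.1 = 8.8
ŷ3 = (1.5)·(1) + (1.4)·(1) + 0.1 = 3.0
errors² = [1.96, 1.44, 0.0, 0.81]
MSE = 4.2100/4 = 1.0525

1.0525


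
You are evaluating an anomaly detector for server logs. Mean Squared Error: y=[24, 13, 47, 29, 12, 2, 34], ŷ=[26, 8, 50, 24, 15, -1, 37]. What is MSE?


Squared errors: (24-26)²=4, (13-8)²=25, (47-50)²=9, (29-24)²=25, (12-15)²=9, (2+ 1)²=9, (34-37)²=9
Sum = 90
MSE = 90/7 = 90/7

90/7


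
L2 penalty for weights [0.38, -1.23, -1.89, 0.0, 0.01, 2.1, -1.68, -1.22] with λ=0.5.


‖w‖₂² = (0.38)² + (-1.23)² + (-1.89)² + (0.0)² + (0.01)² + (2.1)² + (-1.68)² + (-1.22)²
     = 0.1444 + 1.5129 + 3.5721 + 0 + 0.0001 + 4.41 + 2.8224 + 1.4884
     = 13.9503
λ·‖w‖₂² = 0.5·13.9503 = 6.97515

6.97515


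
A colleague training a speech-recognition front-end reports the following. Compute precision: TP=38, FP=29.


Precision = TP/(TP+FP)
= 38/(38+29)
= 38/67 = 56.72%

56.72%


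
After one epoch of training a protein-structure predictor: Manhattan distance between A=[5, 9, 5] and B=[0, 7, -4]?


d = |5-0| + |9-7| + |5+ 4|
  = 5 + 2 + 9
  = 16

16


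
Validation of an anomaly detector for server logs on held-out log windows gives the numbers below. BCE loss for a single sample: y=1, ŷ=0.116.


BCE = -[y·ln(p) + (1-y)·ln(1-p)]
= -1·ln(0.116) - 0
= -ln(0.116) = 2.1542

2.1542


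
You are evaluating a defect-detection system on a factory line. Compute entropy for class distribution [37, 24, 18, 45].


Probabilities: [37/124, 24/124, 18/124, 45/124] ≈ [0.2984, 0.1935, 0.1452, 0.3629]
H = -((37/124)·log₂(37/124) + (24/124)·log₂(24/124) + (18/124)·log₂(18/124) + (45/124)·log₂(45/124))
  = 1.914 bits

1.914 bits


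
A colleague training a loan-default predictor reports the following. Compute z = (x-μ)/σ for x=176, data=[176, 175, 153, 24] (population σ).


μ = 132, σ = 63.0278
z = (176 - 132)/63.0278 = 0.6981

0.6981


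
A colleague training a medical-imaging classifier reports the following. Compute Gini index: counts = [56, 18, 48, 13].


Probabilities: [56/135, 18/135, 48/135, 13/135] ≈ [0.4148, 0.1333, 0.3556, 0.0963]
Σpᵢ² = (3136 + 324 + 2304 + 169)/135² = 5933/18225
Gini = 1 - Σpᵢ² = 1 - 5933/18225 = 0.6745

0.6745


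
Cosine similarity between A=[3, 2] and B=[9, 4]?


A·B = 3·9 + 2·4 = 35
‖A‖ = √13 = 3.6056, ‖B‖ = √97 = 9.8489
cos = 35/(√13·√97) = 35/√1261 = 0.9856

0.9856


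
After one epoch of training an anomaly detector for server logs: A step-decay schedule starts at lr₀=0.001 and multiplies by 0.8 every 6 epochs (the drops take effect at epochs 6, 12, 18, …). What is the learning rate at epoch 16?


n_drops = ⌊16/6⌋ = 2
lr = 0.001·0.8^2 = 0.001·0.64 = 0.00064

0.00064


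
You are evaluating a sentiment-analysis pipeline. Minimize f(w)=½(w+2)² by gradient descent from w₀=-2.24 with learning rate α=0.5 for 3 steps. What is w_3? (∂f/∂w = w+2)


step 1: grad = -2.24+2 = -0.24; w = -2.24 - 0.5·(-0.24) = -2.12
step 2: grad = -2.12+2 = -0.12; w = -2.12 - 0.5·(-0.12) = -2.06
step 3: grad = -2.06+2 = -0.06; w = -2.06 - 0.5·(-0.06) = -2.03

-2.03


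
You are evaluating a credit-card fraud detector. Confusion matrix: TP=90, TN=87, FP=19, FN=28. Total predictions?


Total = TP + TN + FP + FN
= 90 + 87 + 19 + 28
= 224
(Predicted positive: 109, predicted negative: 115)

224


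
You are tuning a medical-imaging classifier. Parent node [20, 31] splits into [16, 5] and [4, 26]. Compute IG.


Parent = [20, 31], H_parent = 0.9662
H_left = 0.7919 (n=21), H_right = 0.5665 (n=30)
H_children = (21/51)·0.7919 + (30/51)·0.5665 = 0.6593
IG = 0.9662 - 0.6593 = 0.3069

0.3069


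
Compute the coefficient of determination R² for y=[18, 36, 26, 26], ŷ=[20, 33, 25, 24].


ȳ = 26.5
SS_res = Σ(y-ŷ)² = 18
SS_tot = Σ(y-ȳ)² = 163
R² = 1 - SS_res/SS_tot = 1 - 0.1104 = 0.8896

0.8896


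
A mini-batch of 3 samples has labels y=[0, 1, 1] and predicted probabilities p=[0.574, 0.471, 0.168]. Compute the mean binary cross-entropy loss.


L[0] = -ln(1-0.574) = -ln(0.426) = 0.8533
L[1] = -ln(0.471) = 0.7529
L[2] = -ln(0.168) = 1.7838
mean = (0.8533 + 0.7529 + 1.7838)/3 = 1.13

1.13


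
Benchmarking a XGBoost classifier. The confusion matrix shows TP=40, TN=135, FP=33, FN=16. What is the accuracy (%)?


Accuracy = (TP+TN)/(TP+TN+FP+FN)
= (40+135)/(224)
= 175/224 = 78.12%

78.12%


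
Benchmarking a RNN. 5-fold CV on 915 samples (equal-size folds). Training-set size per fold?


Fold size = 915/5 = 183
Training per fold = 915 - 183 = 732

732


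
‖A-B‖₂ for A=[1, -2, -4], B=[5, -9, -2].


d = √((1-5)² + (-2+ 9)² + (-4+ 2)²)
  = √(16 + 49 + 4)
  = √69 = 8.3066

8.3066


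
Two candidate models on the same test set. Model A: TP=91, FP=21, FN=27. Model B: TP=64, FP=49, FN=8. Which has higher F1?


Model A: P=91/112=0.8125, R=91/118=0.7712, F1=2PR/(P+R)=2TP/(2TP+FP+FN)=182/230=0.7913
Model B: P=64/113=0.5664, R=64/72=0.8889, F1=2PR/(P+R)=2TP/(2TP+FP+FN)=128/185=0.6919
0.7913 > 0.6919 → Model A

Model A


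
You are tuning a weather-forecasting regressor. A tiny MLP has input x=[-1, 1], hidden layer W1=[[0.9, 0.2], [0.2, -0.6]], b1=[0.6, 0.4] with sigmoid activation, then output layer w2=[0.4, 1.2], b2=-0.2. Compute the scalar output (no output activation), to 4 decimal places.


z1[0] = (0.9)·(-1) + (0.2)·(1) + 0.6 = -0.1
z1[1] = (0.2)·(-1) + (-0.6)·(1) + 0.4 = -0.4
h = sigmoid(z1) = [0.475, 0.4013]
output = (0.4)·(0.475) + (1.2)·(0.4013) - 0.2 = 0.4716

0.4716


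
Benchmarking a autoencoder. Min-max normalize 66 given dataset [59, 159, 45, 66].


min=45, max=159
(66-45)/(159-45) = 21/114 = 0.1842

0.1842


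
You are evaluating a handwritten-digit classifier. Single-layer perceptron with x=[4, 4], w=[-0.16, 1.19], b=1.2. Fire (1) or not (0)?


z = (4)·(-0.16) + (4)·(1.19) + 1.2
  = 5.32
step(z) = 1 (z≥0)

1


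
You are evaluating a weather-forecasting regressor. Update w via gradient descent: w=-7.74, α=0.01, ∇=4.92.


w_new = w - α·∇
= -7.74 - 0.01·4.92
= -7.74 - 0.0492
= -7.7892

-7.7892


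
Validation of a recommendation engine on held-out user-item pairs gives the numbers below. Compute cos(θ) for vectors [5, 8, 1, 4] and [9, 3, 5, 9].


A·B = 5·9 + 8·3 + 1·5 + 4·9 = 110
‖A‖ = √106 = 10.2956, ‖B‖ = √196 = 14
cos = 110/(√106·√196) = 110/√20776 = 0.7632

0.7632


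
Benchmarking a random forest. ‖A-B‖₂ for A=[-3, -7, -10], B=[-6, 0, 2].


d = √((-3+ 6)² + (-7-0)² + (-10-2)²)
  = √(9 + 49 + 144)
  = √202 = 14.2127

14.2127


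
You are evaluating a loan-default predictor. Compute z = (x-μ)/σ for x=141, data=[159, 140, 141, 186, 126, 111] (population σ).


μ = 143.8333, σ = 23.8985
z = (141 - 143.8333)/23.8985 = -0.1186

-0.1186


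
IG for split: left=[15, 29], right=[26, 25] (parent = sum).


Parent = [41, 54], H_parent = 0.9864
H_left = 0.9257 (n=44), H_right = 0.9997 (n=51)
H_children = (44/95)·0.9257 + (51/95)·0.9997 = 0.9654
IG = 0.9864 - 0.9654 = 0.021

0.021


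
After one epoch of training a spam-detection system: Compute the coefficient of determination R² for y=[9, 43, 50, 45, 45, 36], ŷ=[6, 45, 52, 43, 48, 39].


ȳ = 38
SS_res = Σ(y-ŷ)² = 39
SS_tot = Σ(y-ȳ)² = 1112
R² = 1 - SS_res/SS_tot = 1 - 0.0351 = 0.9649

0.9649


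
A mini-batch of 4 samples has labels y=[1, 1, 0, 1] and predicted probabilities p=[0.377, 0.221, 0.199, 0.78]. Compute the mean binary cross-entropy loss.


L[0] = -ln(0.377) = 0.9755
L[1] = -ln(0.221) = 1.5096
L[2] = -ln(1-0.199) = -ln(0.801) = 0.2219
L[3] = -ln(0.78) = 0.2485
mean = (0.9755 + 1.5096 + 0.2219 + 0.2485)/4 = 0.7389

0.7389


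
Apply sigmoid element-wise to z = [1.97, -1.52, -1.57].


σ(1.97) = 1/(1+e^-1.97) = 0.8776
σ(-1.52) = 1/(1+e^1.52) = 0.1795
σ(-1.57) = 1/(1+e^1.57) = 0.1722
result = [0.8776, 0.1795, 0.1722]

[0.8776, 0.1795, 0.1722]


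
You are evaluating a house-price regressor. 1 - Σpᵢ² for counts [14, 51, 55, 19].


Probabilities: [14/139, 51/139, 55/139, 19/139] ≈ [0.1007, 0.3669, 0.3957, 0.1367]
Σpᵢ² = (196 + 2601 + 3025 + 361)/139² = 6183/19321
Gini = 1 - Σpᵢ² = 1 - 6183/19321 = 0.68

0.68


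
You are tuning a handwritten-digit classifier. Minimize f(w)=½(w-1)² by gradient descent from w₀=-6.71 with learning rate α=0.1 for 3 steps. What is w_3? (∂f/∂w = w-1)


step 1: grad = -6.71-1 = -7.71; w = -6.71 - 0.1·(-7.71) = -5.939
step 2: grad = -5.939-1 = -6.939; w = -5.939 - 0.1·(-6.939) = -5.2451
step 3: grad = -5.2451-1 = -6.2451; w = -5.2451 - 0.1·(-6.2451) = -4.62059

-4.62059


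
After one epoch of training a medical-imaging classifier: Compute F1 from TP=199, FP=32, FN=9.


Precision = 199/231 = 0.8615
Recall = 199/208 = 0.9567
F1 = 2·P·R/(P+R) = 2·TP/(2·TP+FP+FN) = 398/(398+32+9) = 398/439 = 0.9066

0.9066


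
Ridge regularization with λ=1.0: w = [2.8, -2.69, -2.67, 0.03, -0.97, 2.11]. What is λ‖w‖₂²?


‖w‖₂² = (2.8)² + (-2.69)² + (-2.67)² + (0.03)² + (-0.97)² + (2.11)²
     = 7.84 + 7.2361 + 7.1289 + 0.0009 + 0.9409 + 4.4521
     = 27.5989
λ·‖w‖₂² = 1.0·27.5989 = 27.5989

27.5989


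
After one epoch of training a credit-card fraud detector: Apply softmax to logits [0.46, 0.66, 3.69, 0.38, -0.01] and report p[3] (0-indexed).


Exponentials: e^0.46=1.5841, e^0.66=1.9348, e^3.69=40.0448, e^0.38=1.4623, e^-0.01=0.99
Sum = 46.016
Softmax = [0.0344, 0.042, 0.8702, 0.0318, 0.0215]
p[3] = 1.4623/46.016 = 0.0318

0.0318


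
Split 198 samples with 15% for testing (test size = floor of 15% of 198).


Test = ⌊198·15/100⌋ = 29
Train = 198 - 29 = 169

Train: 169, Test: 29


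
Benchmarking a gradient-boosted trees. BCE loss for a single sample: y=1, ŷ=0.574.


BCE = -[y·ln(p) + (1-y)·ln(1-p)]
= -1·ln(0.574) - 0
= -ln(0.574) = 0.5551

0.5551


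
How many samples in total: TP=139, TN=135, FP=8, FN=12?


Total = TP + TN + FP + FN
= 139 + 135 + 8 + 12
= 294
(Predicted positive: 147, predicted negative: 147)

294


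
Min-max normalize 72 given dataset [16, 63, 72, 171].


min=16, max=171
(72-16)/(171-16) = 56/155 = 0.3613

0.3613


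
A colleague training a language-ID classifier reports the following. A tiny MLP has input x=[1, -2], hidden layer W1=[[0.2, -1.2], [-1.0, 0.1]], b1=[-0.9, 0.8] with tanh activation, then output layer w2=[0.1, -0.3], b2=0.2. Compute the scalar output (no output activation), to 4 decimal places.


z1[0] = (0.2)·(1) + (-1.2)·(-2) - 0.9 = 1.7
z1[1] = (-1.0)·(1) + (0.1)·(-2) + 0.8 = -0.4
h = tanh(z1) = [0.9354, -0.3799]
output = (0.1)·(0.9354) + (-0.3)·(-0.3799) + 0.2 = 0.4075

0.4075


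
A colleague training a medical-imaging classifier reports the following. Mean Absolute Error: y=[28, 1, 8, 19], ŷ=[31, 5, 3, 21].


Absolute errors: |28-31|=3, |1-5|=4, |8-3|=5, |19-21|=2
Sum = 14
MAE = 14/4 = 7/2

7/2
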